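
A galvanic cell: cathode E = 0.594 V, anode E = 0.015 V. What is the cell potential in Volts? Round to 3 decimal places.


Standard cell potential: E_cell = E_cathode - E_anode.
E_cell = 0.594 - (0.015)
E_cell = 0.579 V, rounded to 3 dp:

0.579 V


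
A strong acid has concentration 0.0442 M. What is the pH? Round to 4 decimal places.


A strong acid dissociates completely, so [H+] equals the given concentration.
pH = -log10([H+]) = -log10(0.0442)
pH = 1.35457773, rounded to 4 dp:

1.3546


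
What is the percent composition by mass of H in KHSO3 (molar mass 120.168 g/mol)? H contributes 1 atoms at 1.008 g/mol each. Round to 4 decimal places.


pct = 100 * (n_elem * M_elem) / M_total
mass_contribution = 1 * 1.008 = 1.008 g/mol
pct = 100 * 1.008 / 120.168
pct = 0.83882564 %, rounded to 4 dp:

0.8388 %


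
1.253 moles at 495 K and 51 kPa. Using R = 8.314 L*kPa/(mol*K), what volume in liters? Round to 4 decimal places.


PV = nRT, solve for V = nRT / P.
nRT = 1.253 * 8.314 * 495 = 5156.6338
V = 5156.6338 / 51
V = 101.11046667 L, rounded to 4 dp:

101.1105 L


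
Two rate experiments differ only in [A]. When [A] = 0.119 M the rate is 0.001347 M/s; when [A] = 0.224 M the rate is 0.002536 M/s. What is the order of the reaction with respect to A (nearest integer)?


Rate is proportional to [A]^n, so rate2/rate1 = ([A]2/[A]1)^n. Take logs to solve for n.
rate2/rate1 = 0.002536 / 0.001347 = 1.8827
[A]2/[A]1 = 0.224 / 0.119 = 1.8824
n = ln(1.8827) / ln(1.8824) = 1.0
Nearest integer order:

1


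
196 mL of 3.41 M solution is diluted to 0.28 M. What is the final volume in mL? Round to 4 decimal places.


Dilution: M1*V1 = M2*V2, solve for V2.
V2 = M1*V1 / M2
V2 = 3.41 * 196 / 0.28
V2 = 668.36 / 0.28
V2 = 2387.0 mL, rounded to 4 dp:

2387.0000 mL


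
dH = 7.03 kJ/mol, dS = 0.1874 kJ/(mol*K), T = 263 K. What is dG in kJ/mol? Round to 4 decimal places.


Gibbs: dG = dH - T*dS (consistent units, dS already in kJ/(mol*K)).
T*dS = 263 * 0.1874 = 49.2862
dG = 7.03 - (49.2862)
dG = -42.2562 kJ/mol, rounded to 4 dp:

-42.2562 kJ/mol


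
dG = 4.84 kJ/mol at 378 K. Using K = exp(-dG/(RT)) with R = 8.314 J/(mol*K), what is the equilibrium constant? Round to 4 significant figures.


dG is in kJ/mol; multiply by 1000 to match R in J/(mol*K).
RT = 8.314 * 378 = 3142.692 J/mol
exponent = -dG*1000 / (RT) = -(4.84*1000) / 3142.692 = -1.54008092
K = exp(-1.54008092)
K = 0.21436375, rounded to 4 significant figures:

0.2144


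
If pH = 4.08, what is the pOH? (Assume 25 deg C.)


At 25 deg C, pH + pOH = 14.
pOH = 14 - pH = 14 - 4.08
pOH = 9.92:

9.92


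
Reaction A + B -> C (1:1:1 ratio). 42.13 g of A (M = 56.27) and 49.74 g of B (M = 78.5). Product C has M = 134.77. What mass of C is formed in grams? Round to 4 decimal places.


Find moles of each reactant; the smaller value is the limiting reagent in a 1:1:1 reaction, so moles_C equals moles of the limiter.
n_A = mass_A / M_A = 42.13 / 56.27 = 0.748712 mol
n_B = mass_B / M_B = 49.74 / 78.5 = 0.633631 mol
Limiting reagent: B (smaller), n_limiting = 0.633631 mol
mass_C = n_limiting * M_C = 0.633631 * 134.77
mass_C = 85.39444987 g, rounded to 4 dp:

85.3944 g


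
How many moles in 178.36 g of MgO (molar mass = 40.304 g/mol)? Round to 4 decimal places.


n = mass / M
n = 178.36 / 40.304
n = 4.42536721 mol, rounded to 4 dp:

4.4254 mol


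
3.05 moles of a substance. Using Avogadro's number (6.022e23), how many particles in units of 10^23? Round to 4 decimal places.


N = n * NA, then divide by 1e23 for the requested units.
N / 1e23 = n * 6.022
N / 1e23 = 3.05 * 6.022
N / 1e23 = 18.3671, rounded to 4 dp:

18.3671


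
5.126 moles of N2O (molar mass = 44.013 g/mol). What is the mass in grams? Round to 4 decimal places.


mass = n * M
mass = 5.126 * 44.013
mass = 225.610638 g, rounded to 4 dp:

225.6106 g


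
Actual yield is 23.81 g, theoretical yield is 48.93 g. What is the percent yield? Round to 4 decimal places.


% yield = 100 * actual / theoretical
% yield = 100 * 23.81 / 48.93
% yield = 48.66135295 %, rounded to 4 dp:

48.6614 %


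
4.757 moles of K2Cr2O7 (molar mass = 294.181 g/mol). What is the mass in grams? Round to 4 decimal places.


mass = n * M
mass = 4.757 * 294.181
mass = 1399.419017 g, rounded to 4 dp:

1399.4190 g


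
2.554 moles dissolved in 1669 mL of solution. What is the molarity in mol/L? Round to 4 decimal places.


Convert volume to liters: V_L = V_mL / 1000.
V_L = 1669 / 1000 = 1.669 L
M = n / V_L = 2.554 / 1.669
M = 1.53025764 mol/L, rounded to 4 dp:

1.5303 mol/L


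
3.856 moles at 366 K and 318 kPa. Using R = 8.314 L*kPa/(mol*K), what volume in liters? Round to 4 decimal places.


PV = nRT, solve for V = nRT / P.
nRT = 3.856 * 8.314 * 366 = 11733.5149
V = 11733.5149 / 318
V = 36.8978456 L, rounded to 4 dp:

36.8978 L


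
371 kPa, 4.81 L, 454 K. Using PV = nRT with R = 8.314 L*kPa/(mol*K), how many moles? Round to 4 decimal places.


PV = nRT, solve for n = PV / (RT).
PV = 371 * 4.81 = 1784.51
RT = 8.314 * 454 = 3774.556
n = 1784.51 / 3774.556
n = 0.47277349 mol, rounded to 4 dp:

0.4728 mol


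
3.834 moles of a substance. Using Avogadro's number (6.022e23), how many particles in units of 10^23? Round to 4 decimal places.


N = n * NA, then divide by 1e23 for the requested units.
N / 1e23 = n * 6.022
N / 1e23 = 3.834 * 6.022
N / 1e23 = 23.088348, rounded to 4 dp:

23.0883


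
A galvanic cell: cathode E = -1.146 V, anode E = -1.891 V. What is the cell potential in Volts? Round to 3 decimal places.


Standard cell potential: E_cell = E_cathode - E_anode.
E_cell = -1.146 - (-1.891)
E_cell = 0.745 V, rounded to 3 dp:

0.745 V


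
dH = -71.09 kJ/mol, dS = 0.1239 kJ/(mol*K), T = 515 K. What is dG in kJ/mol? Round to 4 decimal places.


Gibbs: dG = dH - T*dS (consistent units, dS already in kJ/(mol*K)).
T*dS = 515 * 0.1239 = 63.8085
dG = -71.09 - (63.8085)
dG = -134.8985 kJ/mol, rounded to 4 dp:

-134.8985 kJ/mol


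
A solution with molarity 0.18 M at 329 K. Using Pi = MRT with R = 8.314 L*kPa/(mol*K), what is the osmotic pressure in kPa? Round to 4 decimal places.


Osmotic pressure (van't Hoff): Pi = M*R*T.
RT = 8.314 * 329 = 2735.306
Pi = 0.18 * 2735.306
Pi = 492.35508 kPa, rounded to 4 dp:

492.3551 kPa


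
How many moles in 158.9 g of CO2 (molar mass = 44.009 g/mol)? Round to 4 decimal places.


n = mass / M
n = 158.9 / 44.009
n = 3.6106251 mol, rounded to 4 dp:

3.6106 mol


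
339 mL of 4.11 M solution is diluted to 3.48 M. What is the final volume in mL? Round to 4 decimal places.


Dilution: M1*V1 = M2*V2, solve for V2.
V2 = M1*V1 / M2
V2 = 4.11 * 339 / 3.48
V2 = 1393.29 / 3.48
V2 = 400.37068966 mL, rounded to 4 dp:

400.3707 mL


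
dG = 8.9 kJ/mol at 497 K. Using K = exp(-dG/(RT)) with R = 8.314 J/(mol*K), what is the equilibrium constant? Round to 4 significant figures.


dG is in kJ/mol; multiply by 1000 to match R in J/(mol*K).
RT = 8.314 * 497 = 4132.058 J/mol
exponent = -dG*1000 / (RT) = -(8.9*1000) / 4132.058 = -2.15389039
K = exp(-2.15389039)
K = 0.11603187, rounded to 4 significant figures:

0.1160


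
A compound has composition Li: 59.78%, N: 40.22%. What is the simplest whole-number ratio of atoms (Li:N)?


Assume 100 g of compound, divide each mass% by atomic mass to get moles, then normalize by the smallest to get a raw atom ratio.
Moles per 100 g: Li: 59.78/6.941 = 8.6126, N: 40.22/14.007 = 2.8714
Raw ratio (divide by min = 2.8714): Li: 2.999, N: 1.0
Multiply by 1 to clear fractions: Li: 2.999 ~= 3, N: 1.0 ~= 1
Reduce by GCD to get the simplest whole-number ratio:

3:1


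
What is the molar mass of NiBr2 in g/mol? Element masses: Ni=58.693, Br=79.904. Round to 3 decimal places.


M = sum(count * atomic_mass) over atoms.
M = 1*58.693 + 2*79.904
M = 58.693 + 159.808
M = 218.501 g/mol, rounded to 3 dp:

218.501 g/mol


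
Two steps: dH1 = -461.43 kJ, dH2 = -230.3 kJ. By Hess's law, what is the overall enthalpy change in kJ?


Hess's law: enthalpy is a state function, so add the step enthalpies.
dH_total = dH1 + dH2 = -461.43 + (-230.3)
dH_total = -691.73 kJ:

-691.73 kJ


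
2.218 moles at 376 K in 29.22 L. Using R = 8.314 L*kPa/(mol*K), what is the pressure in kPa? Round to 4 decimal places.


PV = nRT, solve for P = nRT / V.
nRT = 2.218 * 8.314 * 376 = 6933.61
P = 6933.61 / 29.22
P = 237.28986995 kPa, rounded to 4 dp:

237.2899 kPa


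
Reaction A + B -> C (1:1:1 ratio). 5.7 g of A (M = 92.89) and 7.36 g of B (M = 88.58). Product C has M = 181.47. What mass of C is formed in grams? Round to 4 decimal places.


Find moles of each reactant; the smaller value is the limiting reagent in a 1:1:1 reaction, so moles_C equals moles of the limiter.
n_A = mass_A / M_A = 5.7 / 92.89 = 0.061363 mol
n_B = mass_B / M_B = 7.36 / 88.58 = 0.083089 mol
Limiting reagent: A (smaller), n_limiting = 0.061363 mol
mass_C = n_limiting * M_C = 0.061363 * 181.47
mass_C = 11.13554361 g, rounded to 4 dp:

11.1355 g


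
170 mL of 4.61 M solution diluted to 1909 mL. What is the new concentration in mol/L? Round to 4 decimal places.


Dilution: M1*V1 = M2*V2, solve for M2.
M2 = M1*V1 / V2
M2 = 4.61 * 170 / 1909
M2 = 783.7 / 1909
M2 = 0.41052907 mol/L, rounded to 4 dp:

0.4105 mol/L


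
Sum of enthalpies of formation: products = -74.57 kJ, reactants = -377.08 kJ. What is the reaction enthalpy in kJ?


dH_rxn = sum(dH_f products) - sum(dH_f reactants)
dH_rxn = -74.57 - (-377.08)
dH_rxn = 302.51 kJ:

302.51 kJ


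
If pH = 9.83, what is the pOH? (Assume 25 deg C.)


At 25 deg C, pH + pOH = 14.
pOH = 14 - pH = 14 - 9.83
pOH = 4.17:

4.17


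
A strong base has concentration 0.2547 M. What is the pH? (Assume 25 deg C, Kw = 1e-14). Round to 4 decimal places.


A strong base dissociates completely, so [OH-] equals the given concentration.
pOH = -log10([OH-]) = -log10(0.2547) = 0.593971
pH = 14 - pOH = 14 - 0.593971
pH = 13.406029, rounded to 4 dp:

13.4060


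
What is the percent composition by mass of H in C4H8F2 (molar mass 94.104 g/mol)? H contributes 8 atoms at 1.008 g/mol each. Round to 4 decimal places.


pct = 100 * (n_elem * M_elem) / M_total
mass_contribution = 8 * 1.008 = 8.064 g/mol
pct = 100 * 8.064 / 94.104
pct = 8.56924254 %, rounded to 4 dp:

8.5692 %


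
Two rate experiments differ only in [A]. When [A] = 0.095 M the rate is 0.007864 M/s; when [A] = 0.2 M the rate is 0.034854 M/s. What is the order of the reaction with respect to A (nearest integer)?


Rate is proportional to [A]^n, so rate2/rate1 = ([A]2/[A]1)^n. Take logs to solve for n.
rate2/rate1 = 0.034854 / 0.007864 = 4.4321
[A]2/[A]1 = 0.2 / 0.095 = 2.1053
n = ln(4.4321) / ln(2.1053) = 2.0
Nearest integer order:

2


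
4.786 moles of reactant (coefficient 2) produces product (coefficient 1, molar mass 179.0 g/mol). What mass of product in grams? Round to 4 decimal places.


Use the coefficient ratio to convert reactant moles to product moles, then multiply by the product's molar mass.
moles_P = moles_R * (coeff_P / coeff_R) = 4.786 * (1/2) = 2.393
mass_P = moles_P * M_P = 2.393 * 179.0
mass_P = 428.347 g, rounded to 4 dp:

428.3470 g


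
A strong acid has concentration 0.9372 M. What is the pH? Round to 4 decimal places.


A strong acid dissociates completely, so [H+] equals the given concentration.
pH = -log10([H+]) = -log10(0.9372)
pH = 0.02816772, rounded to 4 dp:

0.0282


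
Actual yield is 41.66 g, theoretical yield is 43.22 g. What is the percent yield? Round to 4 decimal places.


% yield = 100 * actual / theoretical
% yield = 100 * 41.66 / 43.22
% yield = 96.39055993 %, rounded to 4 dp:

96.3906 %


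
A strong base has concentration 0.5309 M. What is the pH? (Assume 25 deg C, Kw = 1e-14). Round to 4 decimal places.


A strong base dissociates completely, so [OH-] equals the given concentration.
pOH = -log10([OH-]) = -log10(0.5309) = 0.274987
pH = 14 - pOH = 14 - 0.274987
pH = 13.725013, rounded to 4 dp:

13.7250


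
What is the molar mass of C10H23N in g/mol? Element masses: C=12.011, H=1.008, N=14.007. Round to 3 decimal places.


M = sum(count * atomic_mass) over atoms.
M = 10*12.011 + 23*1.008 + 1*14.007
M = 120.11 + 23.184 + 14.007
M = 157.301 g/mol, rounded to 3 dp:

157.301 g/mol


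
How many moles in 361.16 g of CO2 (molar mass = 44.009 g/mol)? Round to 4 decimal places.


n = mass / M
n = 361.16 / 44.009
n = 8.20650322 mol, rounded to 4 dp:

8.2065 mol


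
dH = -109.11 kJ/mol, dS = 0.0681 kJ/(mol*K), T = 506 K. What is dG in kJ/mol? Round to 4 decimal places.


Gibbs: dG = dH - T*dS (consistent units, dS already in kJ/(mol*K)).
T*dS = 506 * 0.0681 = 34.4586
dG = -109.11 - (34.4586)
dG = -143.5686 kJ/mol, rounded to 4 dp:

-143.5686 kJ/mol


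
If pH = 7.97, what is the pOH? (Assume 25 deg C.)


At 25 deg C, pH + pOH = 14.
pOH = 14 - pH = 14 - 7.97
pOH = 6.03:

6.03


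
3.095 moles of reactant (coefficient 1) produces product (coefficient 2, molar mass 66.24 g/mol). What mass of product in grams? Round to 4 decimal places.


Use the coefficient ratio to convert reactant moles to product moles, then multiply by the product's molar mass.
moles_P = moles_R * (coeff_P / coeff_R) = 3.095 * (2/1) = 6.19
mass_P = moles_P * M_P = 6.19 * 66.24
mass_P = 410.0256 g, rounded to 4 dp:

410.0256 g


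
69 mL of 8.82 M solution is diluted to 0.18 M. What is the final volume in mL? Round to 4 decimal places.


Dilution: M1*V1 = M2*V2, solve for V2.
V2 = M1*V1 / M2
V2 = 8.82 * 69 / 0.18
V2 = 608.58 / 0.18
V2 = 3381.0 mL, rounded to 4 dp:

3381.0000 mL


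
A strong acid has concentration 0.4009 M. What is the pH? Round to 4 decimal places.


A strong acid dissociates completely, so [H+] equals the given concentration.
pH = -log10([H+]) = -log10(0.4009)
pH = 0.39696394, rounded to 4 dp:

0.3970


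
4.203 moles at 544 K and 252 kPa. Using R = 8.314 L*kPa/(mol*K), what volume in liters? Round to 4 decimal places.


PV = nRT, solve for V = nRT / P.
nRT = 4.203 * 8.314 * 544 = 19009.3956
V = 19009.3956 / 252
V = 75.43410952 L, rounded to 4 dp:

75.4341 L


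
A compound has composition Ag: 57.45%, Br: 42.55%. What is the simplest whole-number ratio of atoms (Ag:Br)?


Assume 100 g of compound, divide each mass% by atomic mass to get moles, then normalize by the smallest to get a raw atom ratio.
Moles per 100 g: Ag: 57.45/107.868 = 0.5326, Br: 42.55/79.904 = 0.5325
Raw ratio (divide by min = 0.5325): Ag: 1.0, Br: 1.0
Multiply by 1 to clear fractions: Ag: 1.0 ~= 1, Br: 1.0 ~= 1
Reduce by GCD to get the simplest whole-number ratio:

1:1


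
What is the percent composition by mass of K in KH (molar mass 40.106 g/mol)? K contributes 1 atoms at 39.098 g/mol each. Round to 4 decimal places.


pct = 100 * (n_elem * M_elem) / M_total
mass_contribution = 1 * 39.098 = 39.098 g/mol
pct = 100 * 39.098 / 40.106
pct = 97.48666035 %, rounded to 4 dp:

97.4867 %


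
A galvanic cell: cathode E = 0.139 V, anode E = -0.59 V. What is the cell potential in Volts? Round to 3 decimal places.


Standard cell potential: E_cell = E_cathode - E_anode.
E_cell = 0.139 - (-0.59)
E_cell = 0.729 V, rounded to 3 dp:

0.729 V


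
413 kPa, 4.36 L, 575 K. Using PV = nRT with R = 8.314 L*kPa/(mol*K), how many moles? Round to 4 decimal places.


PV = nRT, solve for n = PV / (RT).
PV = 413 * 4.36 = 1800.68
RT = 8.314 * 575 = 4780.55
n = 1800.68 / 4780.55
n = 0.37666796 mol, rounded to 4 dp:

0.3767 mol


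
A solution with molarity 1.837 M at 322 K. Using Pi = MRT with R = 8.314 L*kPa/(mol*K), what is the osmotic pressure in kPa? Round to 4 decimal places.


Osmotic pressure (van't Hoff): Pi = M*R*T.
RT = 8.314 * 322 = 2677.108
Pi = 1.837 * 2677.108
Pi = 4917.847396 kPa, rounded to 4 dp:

4917.8474 kPa


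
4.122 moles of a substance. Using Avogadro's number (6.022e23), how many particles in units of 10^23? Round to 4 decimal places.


N = n * NA, then divide by 1e23 for the requested units.
N / 1e23 = n * 6.022
N / 1e23 = 4.122 * 6.022
N / 1e23 = 24.822684, rounded to 4 dp:

24.8227


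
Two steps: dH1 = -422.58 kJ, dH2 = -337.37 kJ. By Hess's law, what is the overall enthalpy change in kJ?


Hess's law: enthalpy is a state function, so add the step enthalpies.
dH_total = dH1 + dH2 = -422.58 + (-337.37)
dH_total = -759.95 kJ:

-759.95 kJ


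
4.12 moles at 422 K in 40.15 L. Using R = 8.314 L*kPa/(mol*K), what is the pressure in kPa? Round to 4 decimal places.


PV = nRT, solve for P = nRT / V.
nRT = 4.12 * 8.314 * 422 = 14455.053
P = 14455.053 / 40.15
P = 360.02622665 kPa, rounded to 4 dp:

360.0262 kPa


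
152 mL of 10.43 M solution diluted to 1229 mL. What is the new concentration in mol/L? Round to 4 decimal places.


Dilution: M1*V1 = M2*V2, solve for M2.
M2 = M1*V1 / V2
M2 = 10.43 * 152 / 1229
M2 = 1585.36 / 1229
M2 = 1.28995932 mol/L, rounded to 4 dp:

1.2900 mol/L


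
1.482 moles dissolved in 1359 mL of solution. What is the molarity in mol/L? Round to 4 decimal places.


Convert volume to liters: V_L = V_mL / 1000.
V_L = 1359 / 1000 = 1.359 L
M = n / V_L = 1.482 / 1.359
M = 1.09050773 mol/L, rounded to 4 dp:

1.0905 mol/L


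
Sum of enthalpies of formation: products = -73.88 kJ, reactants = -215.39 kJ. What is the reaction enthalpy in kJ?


dH_rxn = sum(dH_f products) - sum(dH_f reactants)
dH_rxn = -73.88 - (-215.39)
dH_rxn = 141.51 kJ:

141.51 kJ


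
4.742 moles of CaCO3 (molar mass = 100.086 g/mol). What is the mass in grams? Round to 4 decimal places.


mass = n * M
mass = 4.742 * 100.086
mass = 474.607812 g, rounded to 4 dp:

474.6078 g


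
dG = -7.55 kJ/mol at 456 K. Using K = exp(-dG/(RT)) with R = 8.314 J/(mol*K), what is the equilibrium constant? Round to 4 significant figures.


dG is in kJ/mol; multiply by 1000 to match R in J/(mol*K).
RT = 8.314 * 456 = 3791.184 J/mol
exponent = -dG*1000 / (RT) = -(-7.55*1000) / 3791.184 = 1.9914623
K = exp(1.9914623)
K = 7.3262391, rounded to 4 significant figures:

7.326


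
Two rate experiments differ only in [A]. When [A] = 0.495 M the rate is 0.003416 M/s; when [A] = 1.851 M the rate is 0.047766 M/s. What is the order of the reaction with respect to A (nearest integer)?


Rate is proportional to [A]^n, so rate2/rate1 = ([A]2/[A]1)^n. Take logs to solve for n.
rate2/rate1 = 0.047766 / 0.003416 = 13.983
[A]2/[A]1 = 1.851 / 0.495 = 3.7394
n = ln(13.983) / ln(3.7394) = 2.0
Nearest integer order:

2


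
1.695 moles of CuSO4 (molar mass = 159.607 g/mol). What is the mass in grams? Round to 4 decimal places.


mass = n * M
mass = 1.695 * 159.607
mass = 270.533865 g, rounded to 4 dp:

270.5339 g


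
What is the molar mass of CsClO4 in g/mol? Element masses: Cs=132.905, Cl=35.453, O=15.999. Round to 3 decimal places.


M = sum(count * atomic_mass) over atoms.
M = 1*132.905 + 1*35.453 + 4*15.999
M = 132.905 + 35.453 + 63.996
M = 232.354 g/mol, rounded to 3 dp:

232.354 g/mol


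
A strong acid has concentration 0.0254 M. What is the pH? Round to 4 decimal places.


A strong acid dissociates completely, so [H+] equals the given concentration.
pH = -log10([H+]) = -log10(0.0254)
pH = 1.59516628, rounded to 4 dp:

1.5952


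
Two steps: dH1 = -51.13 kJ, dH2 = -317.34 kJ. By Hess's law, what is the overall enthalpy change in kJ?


Hess's law: enthalpy is a state function, so add the step enthalpies.
dH_total = dH1 + dH2 = -51.13 + (-317.34)
dH_total = -368.47 kJ:

-368.47 kJ


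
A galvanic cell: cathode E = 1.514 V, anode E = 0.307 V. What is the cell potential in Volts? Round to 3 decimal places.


Standard cell potential: E_cell = E_cathode - E_anode.
E_cell = 1.514 - (0.307)
E_cell = 1.207 V, rounded to 3 dp:

1.207 V


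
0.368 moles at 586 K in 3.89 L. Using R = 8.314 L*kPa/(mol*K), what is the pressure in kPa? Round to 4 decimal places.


PV = nRT, solve for P = nRT / V.
nRT = 0.368 * 8.314 * 586 = 1792.8975
P = 1792.8975 / 3.89
P = 460.89910026 kPa, rounded to 4 dp:

460.8991 kPa


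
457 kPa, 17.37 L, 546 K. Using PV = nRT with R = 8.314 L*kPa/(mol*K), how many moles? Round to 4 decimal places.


PV = nRT, solve for n = PV / (RT).
PV = 457 * 17.37 = 7938.09
RT = 8.314 * 546 = 4539.444
n = 7938.09 / 4539.444
n = 1.74869213 mol, rounded to 4 dp:

1.7487 mol


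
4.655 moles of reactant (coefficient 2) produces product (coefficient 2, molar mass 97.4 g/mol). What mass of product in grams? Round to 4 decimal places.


Use the coefficient ratio to convert reactant moles to product moles, then multiply by the product's molar mass.
moles_P = moles_R * (coeff_P / coeff_R) = 4.655 * (2/2) = 4.655
mass_P = moles_P * M_P = 4.655 * 97.4
mass_P = 453.397 g, rounded to 4 dp:

453.3970 g


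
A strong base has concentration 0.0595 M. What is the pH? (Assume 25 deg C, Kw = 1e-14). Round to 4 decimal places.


A strong base dissociates completely, so [OH-] equals the given concentration.
pOH = -log10([OH-]) = -log10(0.0595) = 1.225483
pH = 14 - pOH = 14 - 1.225483
pH = 12.774517, rounded to 4 dp:

12.7745


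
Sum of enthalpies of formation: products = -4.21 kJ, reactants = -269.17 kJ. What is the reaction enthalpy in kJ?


dH_rxn = sum(dH_f products) - sum(dH_f reactants)
dH_rxn = -4.21 - (-269.17)
dH_rxn = 264.96 kJ:

264.96 kJ


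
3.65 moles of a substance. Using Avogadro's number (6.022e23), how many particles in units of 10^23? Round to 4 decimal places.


N = n * NA, then divide by 1e23 for the requested units.
N / 1e23 = n * 6.022
N / 1e23 = 3.65 * 6.022
N / 1e23 = 21.9803, rounded to 4 dp:

21.9803


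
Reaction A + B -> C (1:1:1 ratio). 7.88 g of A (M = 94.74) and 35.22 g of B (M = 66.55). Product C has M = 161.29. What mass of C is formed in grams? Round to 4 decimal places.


Find moles of each reactant; the smaller value is the limiting reagent in a 1:1:1 reaction, so moles_C equals moles of the limiter.
n_A = mass_A / M_A = 7.88 / 94.74 = 0.083175 mol
n_B = mass_B / M_B = 35.22 / 66.55 = 0.529226 mol
Limiting reagent: A (smaller), n_limiting = 0.083175 mol
mass_C = n_limiting * M_C = 0.083175 * 161.29
mass_C = 13.41529575 g, rounded to 4 dp:

13.4153 g


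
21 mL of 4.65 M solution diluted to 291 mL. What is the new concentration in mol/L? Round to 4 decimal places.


Dilution: M1*V1 = M2*V2, solve for M2.
M2 = M1*V1 / V2
M2 = 4.65 * 21 / 291
M2 = 97.65 / 291
M2 = 0.33556701 mol/L, rounded to 4 dp:

0.3356 mol/L


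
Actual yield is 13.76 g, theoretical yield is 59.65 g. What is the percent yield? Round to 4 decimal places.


% yield = 100 * actual / theoretical
% yield = 100 * 13.76 / 59.65
% yield = 23.06789606 %, rounded to 4 dp:

23.0679 %


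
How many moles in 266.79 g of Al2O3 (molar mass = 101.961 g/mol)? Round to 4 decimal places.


n = mass / M
n = 266.79 / 101.961
n = 2.6165887 mol, rounded to 4 dp:

2.6166 mol


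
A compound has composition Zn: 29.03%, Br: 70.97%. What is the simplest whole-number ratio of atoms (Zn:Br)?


Assume 100 g of compound, divide each mass% by atomic mass to get moles, then normalize by the smallest to get a raw atom ratio.
Moles per 100 g: Zn: 29.03/65.38 = 0.444, Br: 70.97/79.904 = 0.8882
Raw ratio (divide by min = 0.444): Zn: 1.0, Br: 2.0
Multiply by 1 to clear fractions: Zn: 1.0 ~= 1, Br: 2.0 ~= 2
Reduce by GCD to get the simplest whole-number ratio:

1:2


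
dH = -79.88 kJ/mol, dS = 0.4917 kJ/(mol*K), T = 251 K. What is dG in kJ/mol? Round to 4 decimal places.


Gibbs: dG = dH - T*dS (consistent units, dS already in kJ/(mol*K)).
T*dS = 251 * 0.4917 = 123.4167
dG = -79.88 - (123.4167)
dG = -203.2967 kJ/mol, rounded to 4 dp:

-203.2967 kJ/mol


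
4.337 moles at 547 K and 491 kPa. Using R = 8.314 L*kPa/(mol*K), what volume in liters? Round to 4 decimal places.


PV = nRT, solve for V = nRT / P.
nRT = 4.337 * 8.314 * 547 = 19723.6264
V = 19723.6264 / 491
V = 40.17031853 L, rounded to 4 dp:

40.1703 L


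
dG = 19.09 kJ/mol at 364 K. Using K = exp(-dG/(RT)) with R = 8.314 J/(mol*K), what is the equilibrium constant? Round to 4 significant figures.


dG is in kJ/mol; multiply by 1000 to match R in J/(mol*K).
RT = 8.314 * 364 = 3026.296 J/mol
exponent = -dG*1000 / (RT) = -(19.09*1000) / 3026.296 = -6.30804125
K = exp(-6.30804125)
K = 0.0018215978, rounded to 4 significant figures:

0.001822


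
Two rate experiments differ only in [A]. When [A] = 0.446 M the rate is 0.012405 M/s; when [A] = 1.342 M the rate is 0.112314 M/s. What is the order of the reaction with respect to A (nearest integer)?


Rate is proportional to [A]^n, so rate2/rate1 = ([A]2/[A]1)^n. Take logs to solve for n.
rate2/rate1 = 0.112314 / 0.012405 = 9.0539
[A]2/[A]1 = 1.342 / 0.446 = 3.009
n = ln(9.0539) / ln(3.009) = 2.0
Nearest integer order:

2


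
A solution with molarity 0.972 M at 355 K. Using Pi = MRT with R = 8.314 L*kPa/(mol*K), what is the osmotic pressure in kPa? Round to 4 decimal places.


Osmotic pressure (van't Hoff): Pi = M*R*T.
RT = 8.314 * 355 = 2951.47
Pi = 0.972 * 2951.47
Pi = 2868.82884 kPa, rounded to 4 dp:

2868.8288 kPa


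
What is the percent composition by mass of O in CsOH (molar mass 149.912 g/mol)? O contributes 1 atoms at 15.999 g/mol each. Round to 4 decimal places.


pct = 100 * (n_elem * M_elem) / M_total
mass_contribution = 1 * 15.999 = 15.999 g/mol
pct = 100 * 15.999 / 149.912
pct = 10.67226106 %, rounded to 4 dp:

10.6723 %


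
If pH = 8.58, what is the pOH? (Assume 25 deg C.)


At 25 deg C, pH + pOH = 14.
pOH = 14 - pH = 14 - 8.58
pOH = 5.42:

5.42


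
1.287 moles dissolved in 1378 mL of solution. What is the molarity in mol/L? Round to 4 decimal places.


Convert volume to liters: V_L = V_mL / 1000.
V_L = 1378 / 1000 = 1.378 L
M = n / V_L = 1.287 / 1.378
M = 0.93396226 mol/L, rounded to 4 dp:

0.9340 mol/L


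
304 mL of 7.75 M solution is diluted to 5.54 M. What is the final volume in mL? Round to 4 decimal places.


Dilution: M1*V1 = M2*V2, solve for V2.
V2 = M1*V1 / M2
V2 = 7.75 * 304 / 5.54
V2 = 2356.0 / 5.54
V2 = 425.27075812 mL, rounded to 4 dp:

425.2708 mL


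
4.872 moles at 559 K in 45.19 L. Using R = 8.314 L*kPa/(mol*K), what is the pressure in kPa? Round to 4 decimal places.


PV = nRT, solve for P = nRT / V.
nRT = 4.872 * 8.314 * 559 = 22642.7467
P = 22642.7467 / 45.19
P = 501.05657668 kPa, rounded to 4 dp:

501.0566 kPa


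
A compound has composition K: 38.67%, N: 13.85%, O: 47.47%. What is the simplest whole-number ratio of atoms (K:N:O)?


Assume 100 g of compound, divide each mass% by atomic mass to get moles, then normalize by the smallest to get a raw atom ratio.
Moles per 100 g: K: 38.67/39.098 = 0.9891, N: 13.85/14.007 = 0.9888, O: 47.47/15.999 = 2.9671
Raw ratio (divide by min = 0.9888): K: 1.0, N: 1.0, O: 3.001
Multiply by 1 to clear fractions: K: 1.0 ~= 1, N: 1.0 ~= 1, O: 3.001 ~= 3
Reduce by GCD to get the simplest whole-number ratio:

1:1:3


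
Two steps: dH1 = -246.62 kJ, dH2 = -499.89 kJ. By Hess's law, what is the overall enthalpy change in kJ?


Hess's law: enthalpy is a state function, so add the step enthalpies.
dH_total = dH1 + dH2 = -246.62 + (-499.89)
dH_total = -746.51 kJ:

-746.51 kJ


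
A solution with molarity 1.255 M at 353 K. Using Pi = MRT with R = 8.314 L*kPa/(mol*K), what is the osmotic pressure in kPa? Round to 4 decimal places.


Osmotic pressure (van't Hoff): Pi = M*R*T.
RT = 8.314 * 353 = 2934.842
Pi = 1.255 * 2934.842
Pi = 3683.22671 kPa, rounded to 4 dp:

3683.2267 kPa


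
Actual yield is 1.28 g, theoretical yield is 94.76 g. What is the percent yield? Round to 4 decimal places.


% yield = 100 * actual / theoretical
% yield = 100 * 1.28 / 94.76
% yield = 1.35078092 %, rounded to 4 dp:

1.3508 %


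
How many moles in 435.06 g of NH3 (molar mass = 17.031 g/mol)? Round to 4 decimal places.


n = mass / M
n = 435.06 / 17.031
n = 25.54518231 mol, rounded to 4 dp:

25.5452 mol


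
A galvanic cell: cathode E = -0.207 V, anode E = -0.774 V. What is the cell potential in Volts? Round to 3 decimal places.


Standard cell potential: E_cell = E_cathode - E_anode.
E_cell = -0.207 - (-0.774)
E_cell = 0.567 V, rounded to 3 dp:

0.567 V


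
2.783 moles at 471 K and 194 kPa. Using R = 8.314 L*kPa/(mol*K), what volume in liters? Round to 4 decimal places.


PV = nRT, solve for V = nRT / P.
nRT = 2.783 * 8.314 * 471 = 10897.933
V = 10897.933 / 194
V = 56.17491237 L, rounded to 4 dp:

56.1749 L


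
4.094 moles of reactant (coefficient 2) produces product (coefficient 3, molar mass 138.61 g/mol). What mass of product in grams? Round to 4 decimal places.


Use the coefficient ratio to convert reactant moles to product moles, then multiply by the product's molar mass.
moles_P = moles_R * (coeff_P / coeff_R) = 4.094 * (3/2) = 6.141
mass_P = moles_P * M_P = 6.141 * 138.61
mass_P = 851.20401 g, rounded to 4 dp:

851.2040 g


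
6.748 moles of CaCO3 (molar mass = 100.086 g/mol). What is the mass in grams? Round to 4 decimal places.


mass = n * M
mass = 6.748 * 100.086
mass = 675.380328 g, rounded to 4 dp:

675.3803 g


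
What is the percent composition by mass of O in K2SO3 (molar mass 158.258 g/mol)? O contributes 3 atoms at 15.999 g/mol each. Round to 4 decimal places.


pct = 100 * (n_elem * M_elem) / M_total
mass_contribution = 3 * 15.999 = 47.997 g/mol
pct = 100 * 47.997 / 158.258
pct = 30.32832463 %, rounded to 4 dp:

30.3283 %


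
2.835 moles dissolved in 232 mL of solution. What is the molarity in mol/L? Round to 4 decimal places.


Convert volume to liters: V_L = V_mL / 1000.
V_L = 232 / 1000 = 0.232 L
M = n / V_L = 2.835 / 0.232
M = 12.21982759 mol/L, rounded to 4 dp:

12.2198 mol/L


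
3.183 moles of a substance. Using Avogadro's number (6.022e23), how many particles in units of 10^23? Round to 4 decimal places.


N = n * NA, then divide by 1e23 for the requested units.
N / 1e23 = n * 6.022
N / 1e23 = 3.183 * 6.022
N / 1e23 = 19.168026, rounded to 4 dp:

19.1680


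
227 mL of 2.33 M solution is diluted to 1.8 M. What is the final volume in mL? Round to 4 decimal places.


Dilution: M1*V1 = M2*V2, solve for V2.
V2 = M1*V1 / M2
V2 = 2.33 * 227 / 1.8
V2 = 528.91 / 1.8
V2 = 293.83888889 mL, rounded to 4 dp:

293.8389 mL


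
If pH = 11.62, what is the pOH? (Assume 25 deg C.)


At 25 deg C, pH + pOH = 14.
pOH = 14 - pH = 14 - 11.62
pOH = 2.38:

2.38


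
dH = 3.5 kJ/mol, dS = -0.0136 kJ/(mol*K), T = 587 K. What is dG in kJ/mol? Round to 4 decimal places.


Gibbs: dG = dH - T*dS (consistent units, dS already in kJ/(mol*K)).
T*dS = 587 * -0.0136 = -7.9832
dG = 3.5 - (-7.9832)
dG = 11.4832 kJ/mol, rounded to 4 dp:

11.4832 kJ/mol


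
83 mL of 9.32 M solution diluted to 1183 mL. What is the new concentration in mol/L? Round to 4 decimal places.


Dilution: M1*V1 = M2*V2, solve for M2.
M2 = M1*V1 / V2
M2 = 9.32 * 83 / 1183
M2 = 773.56 / 1183
M2 = 0.65389687 mol/L, rounded to 4 dp:

0.6539 mol/L


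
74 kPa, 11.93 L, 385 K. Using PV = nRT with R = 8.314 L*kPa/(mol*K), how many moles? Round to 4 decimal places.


PV = nRT, solve for n = PV / (RT).
PV = 74 * 11.93 = 882.82
RT = 8.314 * 385 = 3200.89
n = 882.82 / 3200.89
n = 0.27580454 mol, rounded to 4 dp:

0.2758 mol


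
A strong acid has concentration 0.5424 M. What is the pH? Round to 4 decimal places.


A strong acid dissociates completely, so [H+] equals the given concentration.
pH = -log10([H+]) = -log10(0.5424)
pH = 0.26568032, rounded to 4 dp:

0.2657


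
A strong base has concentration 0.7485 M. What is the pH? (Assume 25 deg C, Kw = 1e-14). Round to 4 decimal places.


A strong base dissociates completely, so [OH-] equals the given concentration.
pOH = -log10([OH-]) = -log10(0.7485) = 0.125808
pH = 14 - pOH = 14 - 0.125808
pH = 13.874192, rounded to 4 dp:

13.8742


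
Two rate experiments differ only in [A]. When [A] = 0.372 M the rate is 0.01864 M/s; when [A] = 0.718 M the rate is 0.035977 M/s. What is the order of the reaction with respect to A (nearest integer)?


Rate is proportional to [A]^n, so rate2/rate1 = ([A]2/[A]1)^n. Take logs to solve for n.
rate2/rate1 = 0.035977 / 0.01864 = 1.9301
[A]2/[A]1 = 0.718 / 0.372 = 1.9301
n = ln(1.9301) / ln(1.9301) = 1.0
Nearest integer order:

1


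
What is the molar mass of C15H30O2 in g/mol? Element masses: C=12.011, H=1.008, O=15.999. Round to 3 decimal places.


M = sum(count * atomic_mass) over atoms.
M = 15*12.011 + 30*1.008 + 2*15.999
M = 180.165 + 30.24 + 31.998
M = 242.403 g/mol, rounded to 3 dp:

242.403 g/mol


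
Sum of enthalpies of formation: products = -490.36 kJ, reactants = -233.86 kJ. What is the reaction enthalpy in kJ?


dH_rxn = sum(dH_f products) - sum(dH_f reactants)
dH_rxn = -490.36 - (-233.86)
dH_rxn = -256.5 kJ:

-256.50 kJ


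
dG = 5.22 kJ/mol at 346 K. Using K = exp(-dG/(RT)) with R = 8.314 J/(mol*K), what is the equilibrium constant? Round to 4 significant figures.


dG is in kJ/mol; multiply by 1000 to match R in J/(mol*K).
RT = 8.314 * 346 = 2876.644 J/mol
exponent = -dG*1000 / (RT) = -(5.22*1000) / 2876.644 = -1.81461453
K = exp(-1.81461453)
K = 0.16290069, rounded to 4 significant figures:

0.1629


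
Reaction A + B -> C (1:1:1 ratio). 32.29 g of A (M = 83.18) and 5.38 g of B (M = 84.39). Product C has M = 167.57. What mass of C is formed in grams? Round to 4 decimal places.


Find moles of each reactant; the smaller value is the limiting reagent in a 1:1:1 reaction, so moles_C equals moles of the limiter.
n_A = mass_A / M_A = 32.29 / 83.18 = 0.388194 mol
n_B = mass_B / M_B = 5.38 / 84.39 = 0.063752 mol
Limiting reagent: B (smaller), n_limiting = 0.063752 mol
mass_C = n_limiting * M_C = 0.063752 * 167.57
mass_C = 10.68292264 g, rounded to 4 dp:

10.6829 g


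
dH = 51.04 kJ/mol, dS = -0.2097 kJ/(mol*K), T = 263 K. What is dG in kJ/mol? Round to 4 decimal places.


Gibbs: dG = dH - T*dS (consistent units, dS already in kJ/(mol*K)).
T*dS = 263 * -0.2097 = -55.1511
dG = 51.04 - (-55.1511)
dG = 106.1911 kJ/mol, rounded to 4 dp:

106.1911 kJ/mol


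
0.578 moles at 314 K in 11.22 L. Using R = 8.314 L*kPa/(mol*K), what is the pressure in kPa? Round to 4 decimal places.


PV = nRT, solve for P = nRT / V.
nRT = 0.578 * 8.314 * 314 = 1508.9245
P = 1508.9245 / 11.22
P = 134.48524955 kPa, rounded to 4 dp:

134.4852 kPa


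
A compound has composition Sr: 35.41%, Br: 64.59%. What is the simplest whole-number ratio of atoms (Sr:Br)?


Assume 100 g of compound, divide each mass% by atomic mass to get moles, then normalize by the smallest to get a raw atom ratio.
Moles per 100 g: Sr: 35.41/87.62 = 0.4041, Br: 64.59/79.904 = 0.8083
Raw ratio (divide by min = 0.4041): Sr: 1.0, Br: 2.0
Multiply by 1 to clear fractions: Sr: 1.0 ~= 1, Br: 2.0 ~= 2
Reduce by GCD to get the simplest whole-number ratio:

1:2


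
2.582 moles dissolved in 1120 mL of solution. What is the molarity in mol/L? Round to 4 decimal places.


Convert volume to liters: V_L = V_mL / 1000.
V_L = 1120 / 1000 = 1.12 L
M = n / V_L = 2.582 / 1.12
M = 2.30535714 mol/L, rounded to 4 dp:

2.3054 mol/L


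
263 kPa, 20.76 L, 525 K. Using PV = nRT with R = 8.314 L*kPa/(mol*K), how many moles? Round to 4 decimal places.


PV = nRT, solve for n = PV / (RT).
PV = 263 * 20.76 = 5459.88
RT = 8.314 * 525 = 4364.85
n = 5459.88 / 4364.85
n = 1.2508746 mol, rounded to 4 dp:

1.2509 mol


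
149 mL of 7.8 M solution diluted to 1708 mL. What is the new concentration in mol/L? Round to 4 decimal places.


Dilution: M1*V1 = M2*V2, solve for M2.
M2 = M1*V1 / V2
M2 = 7.8 * 149 / 1708
M2 = 1162.2 / 1708
M2 = 0.68044496 mol/L, rounded to 4 dp:

0.6804 mol/L


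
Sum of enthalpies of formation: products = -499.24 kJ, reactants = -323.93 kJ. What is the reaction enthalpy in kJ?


dH_rxn = sum(dH_f products) - sum(dH_f reactants)
dH_rxn = -499.24 - (-323.93)
dH_rxn = -175.31 kJ:

-175.31 kJ


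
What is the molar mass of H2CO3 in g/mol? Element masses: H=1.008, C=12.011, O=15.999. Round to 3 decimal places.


M = sum(count * atomic_mass) over atoms.
M = 2*1.008 + 1*12.011 + 3*15.999
M = 2.016 + 12.011 + 47.997
M = 62.024 g/mol, rounded to 3 dp:

62.024 g/mol


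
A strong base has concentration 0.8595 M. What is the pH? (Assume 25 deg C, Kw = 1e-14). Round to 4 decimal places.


A strong base dissociates completely, so [OH-] equals the given concentration.
pOH = -log10([OH-]) = -log10(0.8595) = 0.065754
pH = 14 - pOH = 14 - 0.065754
pH = 13.934246, rounded to 4 dp:

13.9342


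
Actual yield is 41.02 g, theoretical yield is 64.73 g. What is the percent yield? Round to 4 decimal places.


% yield = 100 * actual / theoretical
% yield = 100 * 41.02 / 64.73
% yield = 63.37092538 %, rounded to 4 dp:

63.3709 %


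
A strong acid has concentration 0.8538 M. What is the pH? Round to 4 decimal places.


A strong acid dissociates completely, so [H+] equals the given concentration.
pH = -log10([H+]) = -log10(0.8538)
pH = 0.06864385, rounded to 4 dp:

0.0686


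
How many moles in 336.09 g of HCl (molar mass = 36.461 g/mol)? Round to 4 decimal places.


n = mass / M
n = 336.09 / 36.461
n = 9.21779436 mol, rounded to 4 dp:

9.2178 mol


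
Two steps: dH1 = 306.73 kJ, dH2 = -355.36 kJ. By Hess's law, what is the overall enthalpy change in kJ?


Hess's law: enthalpy is a state function, so add the step enthalpies.
dH_total = dH1 + dH2 = 306.73 + (-355.36)
dH_total = -48.63 kJ:

-48.63 kJ


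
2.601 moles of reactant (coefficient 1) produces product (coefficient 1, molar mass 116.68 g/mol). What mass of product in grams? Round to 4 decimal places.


Use the coefficient ratio to convert reactant moles to product moles, then multiply by the product's molar mass.
moles_P = moles_R * (coeff_P / coeff_R) = 2.601 * (1/1) = 2.601
mass_P = moles_P * M_P = 2.601 * 116.68
mass_P = 303.48468 g, rounded to 4 dp:

303.4847 g


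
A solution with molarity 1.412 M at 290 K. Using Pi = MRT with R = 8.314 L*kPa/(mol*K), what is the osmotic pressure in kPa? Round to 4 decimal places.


Osmotic pressure (van't Hoff): Pi = M*R*T.
RT = 8.314 * 290 = 2411.06
Pi = 1.412 * 2411.06
Pi = 3404.41672 kPa, rounded to 4 dp:

3404.4167 kPa


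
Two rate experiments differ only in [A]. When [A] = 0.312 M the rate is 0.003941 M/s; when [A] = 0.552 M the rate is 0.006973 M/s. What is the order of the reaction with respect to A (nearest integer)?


Rate is proportional to [A]^n, so rate2/rate1 = ([A]2/[A]1)^n. Take logs to solve for n.
rate2/rate1 = 0.006973 / 0.003941 = 1.7693
[A]2/[A]1 = 0.552 / 0.312 = 1.7692
n = ln(1.7693) / ln(1.7692) = 1.0
Nearest integer order:

1


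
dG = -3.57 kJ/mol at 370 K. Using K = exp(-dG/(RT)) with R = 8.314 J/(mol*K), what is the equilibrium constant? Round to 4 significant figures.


dG is in kJ/mol; multiply by 1000 to match R in J/(mol*K).
RT = 8.314 * 370 = 3076.18 J/mol
exponent = -dG*1000 / (RT) = -(-3.57*1000) / 3076.18 = 1.16053027
K = exp(1.16053027)
K = 3.1916253, rounded to 4 significant figures:

3.192


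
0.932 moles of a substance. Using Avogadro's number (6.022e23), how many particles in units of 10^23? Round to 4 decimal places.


N = n * NA, then divide by 1e23 for the requested units.
N / 1e23 = n * 6.022
N / 1e23 = 0.932 * 6.022
N / 1e23 = 5.612504, rounded to 4 dp:

5.6125


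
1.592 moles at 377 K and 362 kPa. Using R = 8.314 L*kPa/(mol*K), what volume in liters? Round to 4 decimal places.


PV = nRT, solve for V = nRT / P.
nRT = 1.592 * 8.314 * 377 = 4989.9298
V = 4989.9298 / 362
V = 13.78433646 L, rounded to 4 dp:

13.7843 L


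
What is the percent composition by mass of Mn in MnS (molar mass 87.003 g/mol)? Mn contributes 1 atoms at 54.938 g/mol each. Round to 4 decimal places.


pct = 100 * (n_elem * M_elem) / M_total
mass_contribution = 1 * 54.938 = 54.938 g/mol
pct = 100 * 54.938 / 87.003
pct = 63.14494902 %, rounded to 4 dp:

63.1449 %


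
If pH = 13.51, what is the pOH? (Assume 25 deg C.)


At 25 deg C, pH + pOH = 14.
pOH = 14 - pH = 14 - 13.51
pOH = 0.49:

0.49


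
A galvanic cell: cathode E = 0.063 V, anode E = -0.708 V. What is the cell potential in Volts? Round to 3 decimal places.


Standard cell potential: E_cell = E_cathode - E_anode.
E_cell = 0.063 - (-0.708)
E_cell = 0.771 V, rounded to 3 dp:

0.771 V
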